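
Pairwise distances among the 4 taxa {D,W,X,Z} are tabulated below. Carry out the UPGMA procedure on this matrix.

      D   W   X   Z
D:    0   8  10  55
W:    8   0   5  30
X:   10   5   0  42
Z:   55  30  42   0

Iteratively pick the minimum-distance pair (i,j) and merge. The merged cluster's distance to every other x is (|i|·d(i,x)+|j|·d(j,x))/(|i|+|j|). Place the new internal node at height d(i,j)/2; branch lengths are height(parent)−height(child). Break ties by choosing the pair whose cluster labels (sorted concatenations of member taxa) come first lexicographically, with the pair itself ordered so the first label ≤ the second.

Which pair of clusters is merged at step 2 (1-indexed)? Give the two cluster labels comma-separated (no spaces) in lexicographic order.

1. join W+X (d=5) ⇒ WX; edges |W|=5/2, |X|=5/2
  updated: d(D,WX)=9, d(WX,Z)=36
2. join D+WX (d=9) ⇒ DWX; edges |D|=9/2, |WX|=2
  updated: d(DWX,Z)=127/3
3. join DWX+Z (d=127/3) ⇒ DWXZ; edges |DWX|=50/3, |Z|=127/6
final tree: ((D:9/2,(W:5/2,X:5/2):2):50/3,Z:127/6)
total length: 148/3

D,WX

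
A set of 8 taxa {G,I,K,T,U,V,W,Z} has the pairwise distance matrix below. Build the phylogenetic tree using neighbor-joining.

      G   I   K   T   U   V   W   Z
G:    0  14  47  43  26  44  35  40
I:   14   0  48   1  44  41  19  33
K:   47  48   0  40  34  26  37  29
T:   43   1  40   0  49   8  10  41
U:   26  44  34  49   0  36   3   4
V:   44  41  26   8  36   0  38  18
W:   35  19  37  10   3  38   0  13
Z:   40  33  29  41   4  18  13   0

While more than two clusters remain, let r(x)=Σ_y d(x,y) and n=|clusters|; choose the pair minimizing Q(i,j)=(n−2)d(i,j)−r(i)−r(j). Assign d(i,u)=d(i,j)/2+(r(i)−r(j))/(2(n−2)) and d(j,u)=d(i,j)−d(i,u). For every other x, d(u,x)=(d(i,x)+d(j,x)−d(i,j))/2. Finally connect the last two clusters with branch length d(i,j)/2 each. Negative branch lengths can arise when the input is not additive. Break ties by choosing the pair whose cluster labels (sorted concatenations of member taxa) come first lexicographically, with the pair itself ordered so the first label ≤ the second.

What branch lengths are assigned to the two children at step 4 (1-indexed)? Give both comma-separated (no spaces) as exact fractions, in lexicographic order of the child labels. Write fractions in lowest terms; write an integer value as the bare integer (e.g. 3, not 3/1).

17/3,4/3

iteration 1: select I,T (d=1, Q=-386); attach at lengths (7/6, -1/6); label the merged cluster IT
  updated: d(G,IT)=28, d(IT,K)=87/2, d(IT,U)=46, d(IT,V)=24, d(IT,W)=14, d(IT,Z)=73/2
iteration 2: select U,W (d=3, Q=-274); attach at lengths (12/5, 3/5); label the merged cluster UW
  updated: d(G,UW)=29, d(IT,UW)=57/2, d(K,UW)=34, d(UW,V)=71/2, d(UW,Z)=7
iteration 3: select G,IT (d=28, Q=-473/2); attach at lengths (279/16, 169/16); label the merged cluster GIT
  updated: d(GIT,K)=125/4, d(GIT,UW)=59/4, d(GIT,V)=20, d(GIT,Z)=97/4
iteration 4: select UW,Z (d=7, Q=-297/2); attach at lengths (17/3, 4/3); label the merged cluster UWZ
  updated: d(GIT,UWZ)=16, d(K,UWZ)=28, d(UWZ,V)=93/4
iteration 5: select GIT,UWZ (d=16, Q=-205/2); attach at lengths (8, 8); label the merged cluster GITUWZ
  updated: d(GITUWZ,K)=173/8, d(GITUWZ,V)=109/8
iteration 6: select GITUWZ,K (d=173/8, Q=-245/4); attach at lengths (37/8, 17); label the merged cluster GIKTUWZ
  updated: d(GIKTUWZ,V)=9
iteration 7: select GIKTUWZ,V (d=9); attach at lengths (9/2, 9/2); label the merged cluster GIKTUVWZ
final tree: ((((G:279/16,(I:7/6,T:-1/6):169/16):8,((U:12/5,W:3/5):17/3,Z:4/3):8):37/8,K:17):9/2,V:9/2)
total length: 685/8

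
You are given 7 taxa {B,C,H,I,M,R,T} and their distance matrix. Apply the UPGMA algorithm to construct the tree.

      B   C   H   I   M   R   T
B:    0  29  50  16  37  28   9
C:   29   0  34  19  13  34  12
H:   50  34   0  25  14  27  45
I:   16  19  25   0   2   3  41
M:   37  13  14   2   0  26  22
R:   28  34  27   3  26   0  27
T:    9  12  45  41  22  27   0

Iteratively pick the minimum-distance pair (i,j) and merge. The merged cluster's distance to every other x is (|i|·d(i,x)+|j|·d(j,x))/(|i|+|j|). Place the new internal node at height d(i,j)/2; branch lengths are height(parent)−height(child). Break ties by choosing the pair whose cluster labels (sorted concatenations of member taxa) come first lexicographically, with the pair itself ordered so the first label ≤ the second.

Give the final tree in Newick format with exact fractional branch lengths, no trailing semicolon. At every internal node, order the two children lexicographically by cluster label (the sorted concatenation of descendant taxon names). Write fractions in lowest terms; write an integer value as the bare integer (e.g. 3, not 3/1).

iteration 1: select I,M (d=2); attach at lengths (1, 1); label the merged cluster IM
  updated: d(B,IM)=53/2, d(C,IM)=16, d(H,IM)=39/2, d(IM,R)=29/2, d(IM,T)=63/2
iteration 2: select B,T (d=9); attach at lengths (9/2, 9/2); label the merged cluster BT
  updated: d(BT,C)=41/2, d(BT,H)=95/2, d(BT,IM)=29, d(BT,R)=55/2
iteration 3: select IM,R (d=29/2); attach at lengths (25/4, 29/4); label the merged cluster IMR
  updated: d(BT,IMR)=57/2, d(C,IMR)=22, d(H,IMR)=22
iteration 4: select BT,C (d=41/2); attach at lengths (23/4, 41/4); label the merged cluster BCT
  updated: d(BCT,H)=43, d(BCT,IMR)=79/3
iteration 5: select H,IMR (d=22); attach at lengths (11, 15/4); label the merged cluster HIMR
  updated: d(BCT,HIMR)=61/2
iteration 6: select BCT,HIMR (d=61/2); attach at lengths (5, 17/4); label the merged cluster BCHIMRT
final tree: (((B:9/2,T:9/2):23/4,C:41/4):5,(H:11,((I:1,M:1):25/4,R:29/4):15/4):17/4)
total length: 129/2

(((B:9/2,T:9/2):23/4,C:41/4):5,(H:11,((I:1,M:1):25/4,R:29/4):15/4):17/4)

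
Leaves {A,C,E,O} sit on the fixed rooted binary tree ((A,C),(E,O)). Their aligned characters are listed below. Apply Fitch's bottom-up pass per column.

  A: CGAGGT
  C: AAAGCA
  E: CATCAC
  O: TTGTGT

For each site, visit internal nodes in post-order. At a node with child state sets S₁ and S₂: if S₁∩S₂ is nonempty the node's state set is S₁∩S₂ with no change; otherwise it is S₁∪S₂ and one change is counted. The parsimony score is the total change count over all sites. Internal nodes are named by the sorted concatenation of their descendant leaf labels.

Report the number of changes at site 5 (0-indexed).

AC@0: {C} ∪ {A} = {A,C} (union, +1)
EO@0: {C} ∪ {T} = {C,T} (union, +1)
ACEO@0: {A,C} ∩ {C,T} = {C} (intersection, +0)
AC@1: {G} ∪ {A} = {A,G} (union, +1)
EO@1: {A} ∪ {T} = {A,T} (union, +1)
ACEO@1: {A,G} ∩ {A,T} = {A} (intersection, +0)
AC@2: {A} ∩ {A} = {A} (intersection, +0)
EO@2: {T} ∪ {G} = {G,T} (union, +1)
ACEO@2: {A} ∪ {G,T} = {A,G,T} (union, +1)
AC@3: {G} ∩ {G} = {G} (intersection, +0)
EO@3: {C} ∪ {T} = {C,T} (union, +1)
ACEO@3: {G} ∪ {C,T} = {C,G,T} (union, +1)
AC@4: {G} ∪ {C} = {C,G} (union, +1)
EO@4: {A} ∪ {G} = {A,G} (union, +1)
ACEO@4: {C,G} ∩ {A,G} = {G} (intersection, +0)
AC@5: {T} ∪ {A} = {A,T} (union, +1)
EO@5: {C} ∪ {T} = {C,T} (union, +1)
ACEO@5: {A,T} ∩ {C,T} = {T} (intersection, +0)
per-site changes: [2, 2, 2, 2, 2, 2]; total = 12

2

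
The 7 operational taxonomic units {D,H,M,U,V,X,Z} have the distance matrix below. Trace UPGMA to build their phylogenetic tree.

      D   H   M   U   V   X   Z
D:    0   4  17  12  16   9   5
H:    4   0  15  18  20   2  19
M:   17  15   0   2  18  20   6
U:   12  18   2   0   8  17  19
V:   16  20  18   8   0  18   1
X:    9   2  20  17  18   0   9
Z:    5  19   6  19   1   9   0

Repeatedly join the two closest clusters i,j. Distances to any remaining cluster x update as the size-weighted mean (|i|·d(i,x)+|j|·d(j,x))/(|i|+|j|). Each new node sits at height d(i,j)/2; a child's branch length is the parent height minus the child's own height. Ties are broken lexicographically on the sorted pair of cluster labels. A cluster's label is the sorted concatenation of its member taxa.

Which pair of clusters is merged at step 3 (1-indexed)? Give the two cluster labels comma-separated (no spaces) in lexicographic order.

1. join V+Z (d=1) ⇒ VZ; edges |V|=1/2, |Z|=1/2
  updated: d(D,VZ)=21/2, d(H,VZ)=39/2, d(M,VZ)=12, d(U,VZ)=27/2, d(VZ,X)=27/2
2. join H+X (d=2) ⇒ HX; edges |H|=1, |X|=1
  updated: d(D,HX)=13/2, d(HX,M)=35/2, d(HX,U)=35/2, d(HX,VZ)=33/2
3. join M+U (d=2) ⇒ MU; edges |M|=1, |U|=1
  updated: d(D,MU)=29/2, d(HX,MU)=35/2, d(MU,VZ)=51/4
4. join D+HX (d=13/2) ⇒ DHX; edges |D|=13/4, |HX|=9/4
  updated: d(DHX,MU)=33/2, d(DHX,VZ)=29/2
5. join MU+VZ (d=51/4) ⇒ MUVZ; edges |MU|=43/8, |VZ|=47/8
  updated: d(DHX,MUVZ)=31/2
6. join DHX+MUVZ (d=31/2) ⇒ DHMUVXZ; edges |DHX|=9/2, |MUVZ|=11/8
final tree: ((D:13/4,(H:1,X:1):9/4):9/2,((M:1,U:1):43/8,(V:1/2,Z:1/2):47/8):11/8)
total length: 221/8

M,U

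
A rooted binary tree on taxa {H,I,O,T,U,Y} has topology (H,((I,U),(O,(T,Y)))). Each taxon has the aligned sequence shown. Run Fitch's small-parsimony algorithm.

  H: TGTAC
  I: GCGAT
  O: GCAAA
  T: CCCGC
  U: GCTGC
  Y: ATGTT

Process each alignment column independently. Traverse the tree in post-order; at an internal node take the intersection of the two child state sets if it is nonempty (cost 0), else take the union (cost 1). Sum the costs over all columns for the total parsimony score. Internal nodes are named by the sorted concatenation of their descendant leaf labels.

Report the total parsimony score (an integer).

IU@0: {G} ∩ {G} = {G} (intersection, +0)
TY@0: {C} ∪ {A} = {A,C} (union, +1)
OTY@0: {G} ∪ {A,C} = {A,C,G} (union, +1)
IOTUY@0: {G} ∩ {A,C,G} = {G} (intersection, +0)
HIOTUY@0: {T} ∪ {G} = {G,T} (union, +1)
IU@1: {C} ∩ {C} = {C} (intersection, +0)
TY@1: {C} ∪ {T} = {C,T} (union, +1)
OTY@1: {C} ∩ {C,T} = {C} (intersection, +0)
IOTUY@1: {C} ∩ {C} = {C} (intersection, +0)
HIOTUY@1: {G} ∪ {C} = {C,G} (union, +1)
IU@2: {G} ∪ {T} = {G,T} (union, +1)
TY@2: {C} ∪ {G} = {C,G} (union, +1)
OTY@2: {A} ∪ {C,G} = {A,C,G} (union, +1)
IOTUY@2: {G,T} ∩ {A,C,G} = {G} (intersection, +0)
HIOTUY@2: {T} ∪ {G} = {G,T} (union, +1)
IU@3: {A} ∪ {G} = {A,G} (union, +1)
TY@3: {G} ∪ {T} = {G,T} (union, +1)
OTY@3: {A} ∪ {G,T} = {A,G,T} (union, +1)
IOTUY@3: {A,G} ∩ {A,G,T} = {A,G} (intersection, +0)
HIOTUY@3: {A} ∩ {A,G} = {A} (intersection, +0)
IU@4: {T} ∪ {C} = {C,T} (union, +1)
TY@4: {C} ∪ {T} = {C,T} (union, +1)
OTY@4: {A} ∪ {C,T} = {A,C,T} (union, +1)
IOTUY@4: {C,T} ∩ {A,C,T} = {C,T} (intersection, +0)
HIOTUY@4: {C} ∩ {C,T} = {C} (intersection, +0)
per-site changes: [3, 2, 4, 3, 3]; total = 15

15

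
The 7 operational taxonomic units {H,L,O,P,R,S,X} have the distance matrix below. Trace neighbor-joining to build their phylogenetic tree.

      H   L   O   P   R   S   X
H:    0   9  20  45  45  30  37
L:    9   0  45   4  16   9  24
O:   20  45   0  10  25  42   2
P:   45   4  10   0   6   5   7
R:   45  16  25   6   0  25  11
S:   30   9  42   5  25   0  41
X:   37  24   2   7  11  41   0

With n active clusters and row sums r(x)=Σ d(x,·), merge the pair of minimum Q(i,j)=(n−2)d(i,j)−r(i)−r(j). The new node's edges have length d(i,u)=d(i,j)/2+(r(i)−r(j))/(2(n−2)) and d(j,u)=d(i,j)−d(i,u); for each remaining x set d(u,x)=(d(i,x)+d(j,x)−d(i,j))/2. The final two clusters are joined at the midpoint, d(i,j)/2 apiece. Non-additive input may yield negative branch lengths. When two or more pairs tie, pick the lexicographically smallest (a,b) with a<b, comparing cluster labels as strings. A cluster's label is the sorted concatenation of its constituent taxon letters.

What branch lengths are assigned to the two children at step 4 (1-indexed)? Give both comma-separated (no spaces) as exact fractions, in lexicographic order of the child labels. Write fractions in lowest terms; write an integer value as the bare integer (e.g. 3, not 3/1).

iteration 1: select O,X (d=2, Q=-256); attach at lengths (16/5, -6/5); label the merged cluster OX
  updated: d(H,OX)=55/2, d(L,OX)=67/2, d(OX,P)=15/2, d(OX,R)=17, d(OX,S)=81/2
iteration 2: select H,L (d=9, Q=-192); attach at lengths (121/8, -49/8); label the merged cluster HL
  updated: d(HL,OX)=26, d(HL,P)=20, d(HL,R)=26, d(HL,S)=15
iteration 3: select HL,S (d=15, Q=-255/2); attach at lengths (31/4, 29/4); label the merged cluster HLS
  updated: d(HLS,OX)=103/4, d(HLS,P)=5, d(HLS,R)=18
iteration 4: select HLS,P (d=5, Q=-229/4); attach at lengths (161/16, -81/16); label the merged cluster HLPS
  updated: d(HLPS,OX)=113/8, d(HLPS,R)=19/2
iteration 5: select HLPS,OX (d=113/8, Q=-325/8); attach at lengths (53/16, 173/16); label the merged cluster HLOPSX
  updated: d(HLOPSX,R)=99/16
iteration 6: select HLOPSX,R (d=99/16); attach at lengths (99/32, 99/32); label the merged cluster HLOPRSX
final tree: (((((H:121/8,L:-49/8):31/4,S:29/4):161/16,P:-81/16):53/16,(O:16/5,X:-6/5):173/16):99/32,R:99/32)
total length: 821/16

161/16,-81/16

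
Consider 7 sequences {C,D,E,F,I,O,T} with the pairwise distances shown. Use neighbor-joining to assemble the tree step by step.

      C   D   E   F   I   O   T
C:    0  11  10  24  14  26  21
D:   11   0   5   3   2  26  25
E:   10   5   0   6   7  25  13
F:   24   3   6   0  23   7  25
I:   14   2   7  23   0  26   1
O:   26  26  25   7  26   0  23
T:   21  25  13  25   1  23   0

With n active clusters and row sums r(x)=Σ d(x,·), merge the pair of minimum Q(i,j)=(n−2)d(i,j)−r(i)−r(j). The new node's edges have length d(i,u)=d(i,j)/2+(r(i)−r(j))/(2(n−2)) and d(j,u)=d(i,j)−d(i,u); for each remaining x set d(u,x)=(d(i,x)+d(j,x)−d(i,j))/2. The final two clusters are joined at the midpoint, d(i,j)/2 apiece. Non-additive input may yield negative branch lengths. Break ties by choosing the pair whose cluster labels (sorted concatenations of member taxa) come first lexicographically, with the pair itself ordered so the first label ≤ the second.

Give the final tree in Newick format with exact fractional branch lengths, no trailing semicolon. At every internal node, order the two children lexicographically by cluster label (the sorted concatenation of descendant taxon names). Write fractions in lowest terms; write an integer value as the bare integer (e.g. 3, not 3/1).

iteration 1: select F,O (d=7, Q=-186); attach at lengths (-1, 8); label the merged cluster FO
  updated: d(C,FO)=43/2, d(D,FO)=11, d(E,FO)=12, d(FO,I)=21, d(FO,T)=41/2
iteration 2: select I,T (d=1, Q=-243/2); attach at lengths (-63/16, 79/16); label the merged cluster IT
  updated: d(C,IT)=17, d(D,IT)=13, d(E,IT)=19/2, d(FO,IT)=81/4
iteration 3: select D,FO (d=11, Q=-287/4); attach at lengths (11/8, 77/8); label the merged cluster DFO
  updated: d(C,DFO)=43/4, d(DFO,E)=3, d(DFO,IT)=89/8
iteration 4: select C,IT (d=17, Q=-331/8); attach at lengths (273/32, 271/32); label the merged cluster CIT
  updated: d(CIT,DFO)=39/16, d(CIT,E)=5/4
iteration 5: select CIT,DFO (d=39/16, Q=-107/16); attach at lengths (11/32, 67/32); label the merged cluster CDFIOT
  updated: d(CDFIOT,E)=29/32
iteration 6: select CDFIOT,E (d=29/32); attach at lengths (29/64, 29/64); label the merged cluster CDEFIOT
final tree: (((C:273/32,(I:-63/16,T:79/16):271/32):11/32,(D:11/8,(F:-1,O:8):77/8):67/32):29/64,E:29/64)
total length: 1259/32

(((C:273/32,(I:-63/16,T:79/16):271/32):11/32,(D:11/8,(F:-1,O:8):77/8):67/32):29/64,E:29/64)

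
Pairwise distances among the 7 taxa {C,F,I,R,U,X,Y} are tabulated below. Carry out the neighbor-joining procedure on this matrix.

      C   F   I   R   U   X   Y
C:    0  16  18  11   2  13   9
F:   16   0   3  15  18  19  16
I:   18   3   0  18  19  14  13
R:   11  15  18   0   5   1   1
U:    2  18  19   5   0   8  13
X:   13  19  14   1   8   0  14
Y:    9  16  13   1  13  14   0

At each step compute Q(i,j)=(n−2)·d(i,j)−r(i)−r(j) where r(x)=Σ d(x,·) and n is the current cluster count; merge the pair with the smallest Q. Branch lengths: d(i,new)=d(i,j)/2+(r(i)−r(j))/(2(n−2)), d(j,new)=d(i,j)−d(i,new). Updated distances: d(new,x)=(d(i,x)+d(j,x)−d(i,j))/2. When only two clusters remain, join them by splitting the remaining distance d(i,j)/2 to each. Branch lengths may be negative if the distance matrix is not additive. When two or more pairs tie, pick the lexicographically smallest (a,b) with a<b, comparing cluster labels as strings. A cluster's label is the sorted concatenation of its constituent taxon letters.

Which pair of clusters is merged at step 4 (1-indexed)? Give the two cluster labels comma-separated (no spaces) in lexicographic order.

CU,RX

step 1: merge (F,I) at d=3, Q=-157; branch lengths F→17/10, I→13/10; new cluster FI
  updated: d(C,FI)=31/2, d(FI,R)=15, d(FI,U)=17, d(FI,X)=15, d(FI,Y)=13
step 2: merge (C,U) at d=2, Q=-175/2; branch lengths C→27/16, U→5/16; new cluster CU
  updated: d(CU,FI)=61/4, d(CU,R)=7, d(CU,X)=19/2, d(CU,Y)=10
step 3: merge (R,X) at d=1, Q=-121/2; branch lengths R→-25/12, X→37/12; new cluster RX
  updated: d(CU,RX)=31/4, d(FI,RX)=29/2, d(RX,Y)=7
step 4: merge (CU,RX) at d=31/4, Q=-187/4; branch lengths CU→77/16, RX→47/16; new cluster CRUX
  updated: d(CRUX,FI)=11, d(CRUX,Y)=37/8
step 5: merge (CRUX,FI) at d=11, Q=-229/8; branch lengths CRUX→21/16, FI→155/16; new cluster CFIRUX
  updated: d(CFIRUX,Y)=53/16
step 6: merge (CFIRUX,Y) at d=53/16; branch lengths CFIRUX→53/32, Y→53/32; new cluster CFIRUXY
final tree: ((((C:27/16,U:5/16):77/16,(R:-25/12,X:37/12):47/16):21/16,(F:17/10,I:13/10):155/16):53/32,Y:53/32)
total length: 449/16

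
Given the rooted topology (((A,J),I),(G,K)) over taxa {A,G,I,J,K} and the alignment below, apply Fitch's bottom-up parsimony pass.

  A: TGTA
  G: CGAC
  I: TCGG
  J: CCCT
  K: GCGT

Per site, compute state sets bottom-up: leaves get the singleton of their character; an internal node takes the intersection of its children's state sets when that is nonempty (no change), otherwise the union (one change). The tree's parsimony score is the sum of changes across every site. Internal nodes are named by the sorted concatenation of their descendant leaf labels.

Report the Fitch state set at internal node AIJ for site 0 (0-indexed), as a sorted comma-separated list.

AJ@0: {T} ∪ {C} = {C,T} (union, +1)
AIJ@0: {C,T} ∩ {T} = {T} (intersection, +0)
GK@0: {C} ∪ {G} = {C,G} (union, +1)
AGIJK@0: {T} ∪ {C,G} = {C,G,T} (union, +1)
AJ@1: {G} ∪ {C} = {C,G} (union, +1)
AIJ@1: {C,G} ∩ {C} = {C} (intersection, +0)
GK@1: {G} ∪ {C} = {C,G} (union, +1)
AGIJK@1: {C} ∩ {C,G} = {C} (intersection, +0)
AJ@2: {T} ∪ {C} = {C,T} (union, +1)
AIJ@2: {C,T} ∪ {G} = {C,G,T} (union, +1)
GK@2: {A} ∪ {G} = {A,G} (union, +1)
AGIJK@2: {C,G,T} ∩ {A,G} = {G} (intersection, +0)
AJ@3: {A} ∪ {T} = {A,T} (union, +1)
AIJ@3: {A,T} ∪ {G} = {A,G,T} (union, +1)
GK@3: {C} ∪ {T} = {C,T} (union, +1)
AGIJK@3: {A,G,T} ∩ {C,T} = {T} (intersection, +0)
per-site changes: [3, 2, 3, 3]; total = 11

T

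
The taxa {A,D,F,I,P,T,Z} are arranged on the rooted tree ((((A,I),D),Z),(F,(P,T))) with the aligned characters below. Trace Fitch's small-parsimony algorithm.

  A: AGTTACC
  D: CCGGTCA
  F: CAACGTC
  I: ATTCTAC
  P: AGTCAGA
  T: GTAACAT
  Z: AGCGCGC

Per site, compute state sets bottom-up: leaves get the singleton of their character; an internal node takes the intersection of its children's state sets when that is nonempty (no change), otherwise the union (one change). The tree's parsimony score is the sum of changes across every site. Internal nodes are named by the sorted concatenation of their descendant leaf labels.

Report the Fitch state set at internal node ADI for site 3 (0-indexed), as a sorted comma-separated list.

site 0, node AI: A={A} ∩ I={A} → {A} (+0)
site 0, node ADI: AI={A} ∪ D={C} → {A,C} (+1)
site 0, node ADIZ: ADI={A,C} ∩ Z={A} → {A} (+0)
site 0, node PT: P={A} ∪ T={G} → {A,G} (+1)
site 0, node FPT: F={C} ∪ PT={A,G} → {A,C,G} (+1)
site 0, node ADFIPTZ: ADIZ={A} ∩ FPT={A,C,G} → {A} (+0)
site 1, node AI: A={G} ∪ I={T} → {G,T} (+1)
site 1, node ADI: AI={G,T} ∪ D={C} → {C,G,T} (+1)
site 1, node ADIZ: ADI={C,G,T} ∩ Z={G} → {G} (+0)
site 1, node PT: P={G} ∪ T={T} → {G,T} (+1)
site 1, node FPT: F={A} ∪ PT={G,T} → {A,G,T} (+1)
site 1, node ADFIPTZ: ADIZ={G} ∩ FPT={A,G,T} → {G} (+0)
site 2, node AI: A={T} ∩ I={T} → {T} (+0)
site 2, node ADI: AI={T} ∪ D={G} → {G,T} (+1)
site 2, node ADIZ: ADI={G,T} ∪ Z={C} → {C,G,T} (+1)
site 2, node PT: P={T} ∪ T={A} → {A,T} (+1)
site 2, node FPT: F={A} ∩ PT={A,T} → {A} (+0)
site 2, node ADFIPTZ: ADIZ={C,G,T} ∪ FPT={A} → {A,C,G,T} (+1)
site 3, node AI: A={T} ∪ I={C} → {C,T} (+1)
site 3, node ADI: AI={C,T} ∪ D={G} → {C,G,T} (+1)
site 3, node ADIZ: ADI={C,G,T} ∩ Z={G} → {G} (+0)
site 3, node PT: P={C} ∪ T={A} → {A,C} (+1)
site 3, node FPT: F={C} ∩ PT={A,C} → {C} (+0)
site 3, node ADFIPTZ: ADIZ={G} ∪ FPT={C} → {C,G} (+1)
site 4, node AI: A={A} ∪ I={T} → {A,T} (+1)
site 4, node ADI: AI={A,T} ∩ D={T} → {T} (+0)
site 4, node ADIZ: ADI={T} ∪ Z={C} → {C,T} (+1)
site 4, node PT: P={A} ∪ T={C} → {A,C} (+1)
site 4, node FPT: F={G} ∪ PT={A,C} → {A,C,G} (+1)
site 4, node ADFIPTZ: ADIZ={C,T} ∩ FPT={A,C,G} → {C} (+0)
site 5, node AI: A={C} ∪ I={A} → {A,C} (+1)
site 5, node ADI: AI={A,C} ∩ D={C} → {C} (+0)
site 5, node ADIZ: ADI={C} ∪ Z={G} → {C,G} (+1)
site 5, node PT: P={G} ∪ T={A} → {A,G} (+1)
site 5, node FPT: F={T} ∪ PT={A,G} → {A,G,T} (+1)
site 5, node ADFIPTZ: ADIZ={C,G} ∩ FPT={A,G,T} → {G} (+0)
site 6, node AI: A={C} ∩ I={C} → {C} (+0)
site 6, node ADI: AI={C} ∪ D={A} → {A,C} (+1)
site 6, node ADIZ: ADI={A,C} ∩ Z={C} → {C} (+0)
site 6, node PT: P={A} ∪ T={T} → {A,T} (+1)
site 6, node FPT: F={C} ∪ PT={A,T} → {A,C,T} (+1)
site 6, node ADFIPTZ: ADIZ={C} ∩ FPT={A,C,T} → {C} (+0)
per-site changes: [3, 4, 4, 4, 4, 4, 3]; total = 26

C,G,T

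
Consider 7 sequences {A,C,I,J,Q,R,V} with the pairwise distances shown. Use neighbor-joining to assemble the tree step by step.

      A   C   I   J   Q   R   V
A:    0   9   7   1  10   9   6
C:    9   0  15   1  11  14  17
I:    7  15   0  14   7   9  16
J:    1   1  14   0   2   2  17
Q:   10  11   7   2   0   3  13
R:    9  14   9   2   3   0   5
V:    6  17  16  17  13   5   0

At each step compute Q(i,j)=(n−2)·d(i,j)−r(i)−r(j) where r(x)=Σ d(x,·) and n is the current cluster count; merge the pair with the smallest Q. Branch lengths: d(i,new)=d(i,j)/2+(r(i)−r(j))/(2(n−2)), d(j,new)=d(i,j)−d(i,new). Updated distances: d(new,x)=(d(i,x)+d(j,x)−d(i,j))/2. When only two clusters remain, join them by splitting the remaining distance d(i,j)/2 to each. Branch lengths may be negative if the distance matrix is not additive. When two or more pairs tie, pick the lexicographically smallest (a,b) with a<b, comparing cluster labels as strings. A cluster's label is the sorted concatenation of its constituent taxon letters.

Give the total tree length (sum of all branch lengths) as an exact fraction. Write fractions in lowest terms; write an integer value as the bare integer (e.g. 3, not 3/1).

191/8

1. join C+J (d=1, Q=-99) ⇒ CJ; edges |C|=7/2, |J|=-5/2
  updated: d(A,CJ)=9/2, d(CJ,I)=14, d(CJ,Q)=6, d(CJ,R)=15/2, d(CJ,V)=33/2
2. join R+V (d=5, Q=-70) ⇒ RV; edges |R|=-3/8, |V|=43/8
  updated: d(A,RV)=5, d(CJ,RV)=19/2, d(I,RV)=10, d(Q,RV)=11/2
3. join A+CJ (d=9/2, Q=-47) ⇒ ACJ; edges |A|=1, |CJ|=7/2
  updated: d(ACJ,I)=33/4, d(ACJ,Q)=23/4, d(ACJ,RV)=5
4. join ACJ+RV (d=5, Q=-59/2) ⇒ ACJRV; edges |ACJ|=17/8, |RV|=23/8
  updated: d(ACJRV,I)=53/8, d(ACJRV,Q)=25/8
5. join ACJRV+I (d=53/8, Q=-67/4) ⇒ ACIJRV; edges |ACJRV|=11/8, |I|=21/4
  updated: d(ACIJRV,Q)=7/4
6. join ACIJRV+Q (d=7/4) ⇒ ACIJQRV; edges |ACIJRV|=7/8, |Q|=7/8
final tree: ((((A:1,(C:7/2,J:-5/2):7/2):17/8,(R:-3/8,V:43/8):23/8):11/8,I:21/4):7/8,Q:7/8)
total length: 191/8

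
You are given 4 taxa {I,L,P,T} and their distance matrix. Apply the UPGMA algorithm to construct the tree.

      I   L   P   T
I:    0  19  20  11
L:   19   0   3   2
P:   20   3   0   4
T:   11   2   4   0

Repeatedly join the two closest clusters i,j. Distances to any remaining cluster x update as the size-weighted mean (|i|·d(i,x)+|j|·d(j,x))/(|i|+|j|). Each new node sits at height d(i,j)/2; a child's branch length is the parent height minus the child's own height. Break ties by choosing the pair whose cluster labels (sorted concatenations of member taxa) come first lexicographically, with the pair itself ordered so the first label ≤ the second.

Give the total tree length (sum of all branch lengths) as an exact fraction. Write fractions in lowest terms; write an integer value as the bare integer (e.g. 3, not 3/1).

233/12

iteration 1: select L,T (d=2); attach at lengths (1, 1); label the merged cluster LT
  updated: d(I,LT)=15, d(LT,P)=7/2
iteration 2: select LT,P (d=7/2); attach at lengths (3/4, 7/4); label the merged cluster LPT
  updated: d(I,LPT)=50/3
iteration 3: select I,LPT (d=50/3); attach at lengths (25/3, 79/12); label the merged cluster ILPT
final tree: (I:25/3,((L:1,T:1):3/4,P:7/4):79/12)
total length: 233/12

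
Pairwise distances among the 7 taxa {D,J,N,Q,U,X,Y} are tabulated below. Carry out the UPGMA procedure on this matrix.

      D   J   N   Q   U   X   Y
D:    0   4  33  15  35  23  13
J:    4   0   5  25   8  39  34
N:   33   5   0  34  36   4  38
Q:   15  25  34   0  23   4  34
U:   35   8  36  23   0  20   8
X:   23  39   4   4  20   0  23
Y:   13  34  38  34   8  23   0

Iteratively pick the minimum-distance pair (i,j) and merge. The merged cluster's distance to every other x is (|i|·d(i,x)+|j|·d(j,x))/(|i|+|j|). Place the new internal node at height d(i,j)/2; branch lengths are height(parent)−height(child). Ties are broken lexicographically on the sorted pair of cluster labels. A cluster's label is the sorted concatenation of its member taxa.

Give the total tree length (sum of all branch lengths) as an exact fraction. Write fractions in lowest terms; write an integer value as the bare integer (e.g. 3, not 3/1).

659/12

step 1: merge (D,J) at d=4; branch lengths D→2, J→2; new cluster DJ
  updated: d(DJ,N)=19, d(DJ,Q)=20, d(DJ,U)=43/2, d(DJ,X)=31, d(DJ,Y)=47/2
step 2: merge (N,X) at d=4; branch lengths N→2, X→2; new cluster NX
  updated: d(DJ,NX)=25, d(NX,Q)=19, d(NX,U)=28, d(NX,Y)=61/2
step 3: merge (U,Y) at d=8; branch lengths U→4, Y→4; new cluster UY
  updated: d(DJ,UY)=45/2, d(NX,UY)=117/4, d(Q,UY)=57/2
step 4: merge (NX,Q) at d=19; branch lengths NX→15/2, Q→19/2; new cluster NQX
  updated: d(DJ,NQX)=70/3, d(NQX,UY)=29
step 5: merge (DJ,UY) at d=45/2; branch lengths DJ→37/4, UY→29/4; new cluster DJUY
  updated: d(DJUY,NQX)=157/6
step 6: merge (DJUY,NQX) at d=157/6; branch lengths DJUY→11/6, NQX→43/12; new cluster DJNQUXY
final tree: (((D:2,J:2):37/4,(U:4,Y:4):29/4):11/6,((N:2,X:2):15/2,Q:19/2):43/12)
total length: 659/12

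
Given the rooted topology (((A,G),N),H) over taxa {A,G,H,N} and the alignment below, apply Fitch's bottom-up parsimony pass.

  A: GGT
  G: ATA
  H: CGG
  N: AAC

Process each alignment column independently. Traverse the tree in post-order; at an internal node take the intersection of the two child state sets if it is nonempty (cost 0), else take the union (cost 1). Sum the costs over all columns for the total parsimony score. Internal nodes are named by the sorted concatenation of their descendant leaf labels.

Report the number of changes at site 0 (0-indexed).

AG@0: {G} ∪ {A} = {A,G} (union, +1)
AGN@0: {A,G} ∩ {A} = {A} (intersection, +0)
AGHN@0: {A} ∪ {C} = {A,C} (union, +1)
AG@1: {G} ∪ {T} = {G,T} (union, +1)
AGN@1: {G,T} ∪ {A} = {A,G,T} (union, +1)
AGHN@1: {A,G,T} ∩ {G} = {G} (intersection, +0)
AG@2: {T} ∪ {A} = {A,T} (union, +1)
AGN@2: {A,T} ∪ {C} = {A,C,T} (union, +1)
AGHN@2: {A,C,T} ∪ {G} = {A,C,G,T} (union, +1)
per-site changes: [2, 2, 3]; total = 7

2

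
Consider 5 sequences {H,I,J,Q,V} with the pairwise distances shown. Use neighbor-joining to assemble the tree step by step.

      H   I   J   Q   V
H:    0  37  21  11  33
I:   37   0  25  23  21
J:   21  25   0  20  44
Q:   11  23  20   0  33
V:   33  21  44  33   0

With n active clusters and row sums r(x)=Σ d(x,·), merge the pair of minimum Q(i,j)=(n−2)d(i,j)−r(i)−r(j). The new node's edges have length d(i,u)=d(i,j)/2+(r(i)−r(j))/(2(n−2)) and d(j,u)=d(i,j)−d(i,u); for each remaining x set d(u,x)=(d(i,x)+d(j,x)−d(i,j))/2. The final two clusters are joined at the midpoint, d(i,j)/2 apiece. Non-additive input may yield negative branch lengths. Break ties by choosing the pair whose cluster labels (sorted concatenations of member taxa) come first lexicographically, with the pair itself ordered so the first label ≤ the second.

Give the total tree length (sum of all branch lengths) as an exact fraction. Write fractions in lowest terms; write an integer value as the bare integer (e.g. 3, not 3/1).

237/4

step 1: merge (I,V) at d=21, Q=-174; branch lengths I→19/3, V→44/3; new cluster IV
  updated: d(H,IV)=49/2, d(IV,J)=24, d(IV,Q)=35/2
step 2: merge (H,Q) at d=11, Q=-83; branch lengths H→15/2, Q→7/2; new cluster HQ
  updated: d(HQ,IV)=31/2, d(HQ,J)=15
step 3: merge (HQ,IV) at d=31/2, Q=-109/2; branch lengths HQ→13/4, IV→49/4; new cluster HIQV
  updated: d(HIQV,J)=47/4
step 4: merge (HIQV,J) at d=47/4; branch lengths HIQV→47/8, J→47/8; new cluster HIJQV
final tree: (((H:15/2,Q:7/2):13/4,(I:19/3,V:44/3):49/4):47/8,J:47/8)
total length: 237/4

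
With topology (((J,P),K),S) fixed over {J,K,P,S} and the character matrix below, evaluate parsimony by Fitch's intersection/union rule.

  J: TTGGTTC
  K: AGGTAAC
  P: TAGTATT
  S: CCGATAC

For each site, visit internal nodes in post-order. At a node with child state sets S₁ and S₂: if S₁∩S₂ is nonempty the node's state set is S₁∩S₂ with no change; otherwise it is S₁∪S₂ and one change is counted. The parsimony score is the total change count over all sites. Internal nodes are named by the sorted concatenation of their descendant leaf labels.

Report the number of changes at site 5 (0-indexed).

1

JP@0: {T} ∩ {T} = {T} (intersection, +0)
JKP@0: {T} ∪ {A} = {A,T} (union, +1)
JKPS@0: {A,T} ∪ {C} = {A,C,T} (union, +1)
JP@1: {T} ∪ {A} = {A,T} (union, +1)
JKP@1: {A,T} ∪ {G} = {A,G,T} (union, +1)
JKPS@1: {A,G,T} ∪ {C} = {A,C,G,T} (union, +1)
JP@2: {G} ∩ {G} = {G} (intersection, +0)
JKP@2: {G} ∩ {G} = {G} (intersection, +0)
JKPS@2: {G} ∩ {G} = {G} (intersection, +0)
JP@3: {G} ∪ {T} = {G,T} (union, +1)
JKP@3: {G,T} ∩ {T} = {T} (intersection, +0)
JKPS@3: {T} ∪ {A} = {A,T} (union, +1)
JP@4: {T} ∪ {A} = {A,T} (union, +1)
JKP@4: {A,T} ∩ {A} = {A} (intersection, +0)
JKPS@4: {A} ∪ {T} = {A,T} (union, +1)
JP@5: {T} ∩ {T} = {T} (intersection, +0)
JKP@5: {T} ∪ {A} = {A,T} (union, +1)
JKPS@5: {A,T} ∩ {A} = {A} (intersection, +0)
JP@6: {C} ∪ {T} = {C,T} (union, +1)
JKP@6: {C,T} ∩ {C} = {C} (intersection, +0)
JKPS@6: {C} ∩ {C} = {C} (intersection, +0)
per-site changes: [2, 3, 0, 2, 2, 1, 1]; total = 11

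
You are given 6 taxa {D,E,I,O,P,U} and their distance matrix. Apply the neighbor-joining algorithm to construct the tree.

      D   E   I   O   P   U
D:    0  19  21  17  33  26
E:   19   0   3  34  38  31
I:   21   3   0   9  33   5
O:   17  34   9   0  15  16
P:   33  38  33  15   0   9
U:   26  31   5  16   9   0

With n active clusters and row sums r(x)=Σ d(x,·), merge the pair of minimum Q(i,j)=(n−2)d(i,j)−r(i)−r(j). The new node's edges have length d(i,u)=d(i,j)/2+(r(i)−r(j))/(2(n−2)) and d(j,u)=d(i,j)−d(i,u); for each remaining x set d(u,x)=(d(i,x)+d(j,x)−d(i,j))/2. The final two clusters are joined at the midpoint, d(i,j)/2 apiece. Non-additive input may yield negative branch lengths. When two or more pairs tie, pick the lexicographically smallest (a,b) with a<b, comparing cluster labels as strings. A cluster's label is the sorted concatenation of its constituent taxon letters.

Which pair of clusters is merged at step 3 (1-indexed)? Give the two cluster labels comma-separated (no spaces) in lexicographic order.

iteration 1: select E,I (d=3, Q=-184); attach at lengths (33/4, -21/4); label the merged cluster EI
  updated: d(D,EI)=37/2, d(EI,O)=20, d(EI,P)=34, d(EI,U)=33/2
iteration 2: select P,U (d=9, Q=-263/2); attach at lengths (101/12, 7/12); label the merged cluster PU
  updated: d(D,PU)=25, d(EI,PU)=83/4, d(O,PU)=11
iteration 3: select D,EI (d=37/2, Q=-331/4); attach at lengths (153/16, 143/16); label the merged cluster DEI
  updated: d(DEI,O)=37/4, d(DEI,PU)=109/8
iteration 4: select DEI,O (d=37/4, Q=-271/8); attach at lengths (95/16, 53/16); label the merged cluster DEIO
  updated: d(DEIO,PU)=123/16
iteration 5: select DEIO,PU (d=123/16); attach at lengths (123/32, 123/32); label the merged cluster DEIOPU
final tree: (((D:153/16,(E:33/4,I:-21/4):143/16):95/16,O:53/16):123/32,(P:101/12,U:7/12):123/32)
total length: 759/16

D,EI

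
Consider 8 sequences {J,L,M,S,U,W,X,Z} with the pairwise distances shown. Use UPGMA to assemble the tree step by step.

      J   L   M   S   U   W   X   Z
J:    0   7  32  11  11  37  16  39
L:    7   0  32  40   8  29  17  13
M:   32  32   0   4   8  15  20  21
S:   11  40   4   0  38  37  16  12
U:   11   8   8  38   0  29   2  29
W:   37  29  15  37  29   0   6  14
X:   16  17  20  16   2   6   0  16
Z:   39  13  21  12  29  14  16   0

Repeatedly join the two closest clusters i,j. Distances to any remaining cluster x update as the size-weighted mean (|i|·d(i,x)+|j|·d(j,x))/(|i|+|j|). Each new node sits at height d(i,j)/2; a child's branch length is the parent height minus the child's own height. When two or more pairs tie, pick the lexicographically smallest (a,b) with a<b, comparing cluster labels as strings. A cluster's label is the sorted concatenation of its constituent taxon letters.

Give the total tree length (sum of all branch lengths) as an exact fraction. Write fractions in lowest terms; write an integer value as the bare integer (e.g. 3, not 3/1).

885/16

iteration 1: select U,X (d=2); attach at lengths (1, 1); label the merged cluster UX
  updated: d(J,UX)=27/2, d(L,UX)=25/2, d(M,UX)=14, d(S,UX)=27, d(UX,W)=35/2, d(UX,Z)=45/2
iteration 2: select M,S (d=4); attach at lengths (2, 2); label the merged cluster MS
  updated: d(J,MS)=43/2, d(L,MS)=36, d(MS,UX)=41/2, d(MS,W)=26, d(MS,Z)=33/2
iteration 3: select J,L (d=7); attach at lengths (7/2, 7/2); label the merged cluster JL
  updated: d(JL,MS)=115/4, d(JL,UX)=13, d(JL,W)=33, d(JL,Z)=26
iteration 4: select JL,UX (d=13); attach at lengths (3, 11/2); label the merged cluster JLUX
  updated: d(JLUX,MS)=197/8, d(JLUX,W)=101/4, d(JLUX,Z)=97/4
iteration 5: select W,Z (d=14); attach at lengths (7, 7); label the merged cluster WZ
  updated: d(JLUX,WZ)=99/4, d(MS,WZ)=85/4
iteration 6: select MS,WZ (d=85/4); attach at lengths (69/8, 29/8); label the merged cluster MSWZ
  updated: d(JLUX,MSWZ)=395/16
iteration 7: select JLUX,MSWZ (d=395/16); attach at lengths (187/32, 55/32); label the merged cluster JLMSUWXZ
final tree: (((J:7/2,L:7/2):3,(U:1,X:1):11/2):187/32,((M:2,S:2):69/8,(W:7,Z:7):29/8):55/32)
total length: 885/16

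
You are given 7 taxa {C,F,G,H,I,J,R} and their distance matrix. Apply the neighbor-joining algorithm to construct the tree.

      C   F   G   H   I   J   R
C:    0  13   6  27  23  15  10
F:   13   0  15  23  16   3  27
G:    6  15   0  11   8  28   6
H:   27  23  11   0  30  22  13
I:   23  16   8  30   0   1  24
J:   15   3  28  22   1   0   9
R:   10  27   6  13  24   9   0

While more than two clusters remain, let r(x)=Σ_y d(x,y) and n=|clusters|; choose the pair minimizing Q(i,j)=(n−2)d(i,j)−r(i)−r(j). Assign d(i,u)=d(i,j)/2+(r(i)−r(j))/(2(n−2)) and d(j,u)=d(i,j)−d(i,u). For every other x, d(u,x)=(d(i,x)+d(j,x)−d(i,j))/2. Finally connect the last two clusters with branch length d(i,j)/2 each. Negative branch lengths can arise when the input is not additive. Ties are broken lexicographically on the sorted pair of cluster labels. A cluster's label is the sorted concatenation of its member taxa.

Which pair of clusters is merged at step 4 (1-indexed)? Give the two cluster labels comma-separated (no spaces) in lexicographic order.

iteration 1: select I,J (d=1, Q=-175); attach at lengths (29/10, -19/10); label the merged cluster IJ
  updated: d(C,IJ)=37/2, d(F,IJ)=9, d(G,IJ)=35/2, d(H,IJ)=51/2, d(IJ,R)=16
iteration 2: select F,IJ (d=9, Q=-275/2); attach at lengths (73/16, 71/16); label the merged cluster FIJ
  updated: d(C,FIJ)=45/4, d(FIJ,G)=47/4, d(FIJ,H)=79/4, d(FIJ,R)=17
iteration 3: select C,FIJ (d=45/4, Q=-321/4); attach at lengths (113/24, 157/24); label the merged cluster CFIJ
  updated: d(CFIJ,G)=13/4, d(CFIJ,H)=71/4, d(CFIJ,R)=63/8
iteration 4: select CFIJ,G (d=13/4, Q=-341/8); attach at lengths (121/32, -17/32); label the merged cluster CFGIJ
  updated: d(CFGIJ,H)=51/4, d(CFGIJ,R)=85/16
iteration 5: select CFGIJ,H (d=51/4, Q=-497/16); attach at lengths (81/32, 327/32); label the merged cluster CFGHIJ
  updated: d(CFGHIJ,R)=89/32
iteration 6: select CFGHIJ,R (d=89/32); attach at lengths (89/64, 89/64); label the merged cluster CFGHIJR
final tree: ((((C:113/24,(F:73/16,(I:29/10,J:-19/10):71/16):157/24):121/32,G:-17/32):81/32,H:327/32):89/64,R:89/64)
total length: 1281/32

CFIJ,G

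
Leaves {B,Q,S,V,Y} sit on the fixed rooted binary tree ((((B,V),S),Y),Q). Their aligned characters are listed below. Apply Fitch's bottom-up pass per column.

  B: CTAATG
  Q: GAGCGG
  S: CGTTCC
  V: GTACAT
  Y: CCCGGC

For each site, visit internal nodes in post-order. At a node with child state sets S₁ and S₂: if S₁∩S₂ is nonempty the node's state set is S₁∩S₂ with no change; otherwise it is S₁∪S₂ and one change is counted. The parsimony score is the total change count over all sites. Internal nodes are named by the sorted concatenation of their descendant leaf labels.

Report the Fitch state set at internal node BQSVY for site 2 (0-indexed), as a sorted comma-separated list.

site 0, node BV: B={C} ∪ V={G} → {C,G} (+1)
site 0, node BSV: BV={C,G} ∩ S={C} → {C} (+0)
site 0, node BSVY: BSV={C} ∩ Y={C} → {C} (+0)
site 0, node BQSVY: BSVY={C} ∪ Q={G} → {C,G} (+1)
site 1, node BV: B={T} ∩ V={T} → {T} (+0)
site 1, node BSV: BV={T} ∪ S={G} → {G,T} (+1)
site 1, node BSVY: BSV={G,T} ∪ Y={C} → {C,G,T} (+1)
site 1, node BQSVY: BSVY={C,G,T} ∪ Q={A} → {A,C,G,T} (+1)
site 2, node BV: B={A} ∩ V={A} → {A} (+0)
site 2, node BSV: BV={A} ∪ S={T} → {A,T} (+1)
site 2, node BSVY: BSV={A,T} ∪ Y={C} → {A,C,T} (+1)
site 2, node BQSVY: BSVY={A,C,T} ∪ Q={G} → {A,C,G,T} (+1)
site 3, node BV: B={A} ∪ V={C} → {A,C} (+1)
site 3, node BSV: BV={A,C} ∪ S={T} → {A,C,T} (+1)
site 3, node BSVY: BSV={A,C,T} ∪ Y={G} → {A,C,G,T} (+1)
site 3, node BQSVY: BSVY={A,C,G,T} ∩ Q={C} → {C} (+0)
site 4, node BV: B={T} ∪ V={A} → {A,T} (+1)
site 4, node BSV: BV={A,T} ∪ S={C} → {A,C,T} (+1)
site 4, node BSVY: BSV={A,C,T} ∪ Y={G} → {A,C,G,T} (+1)
site 4, node BQSVY: BSVY={A,C,G,T} ∩ Q={G} → {G} (+0)
site 5, node BV: B={G} ∪ V={T} → {G,T} (+1)
site 5, node BSV: BV={G,T} ∪ S={C} → {C,G,T} (+1)
site 5, node BSVY: BSV={C,G,T} ∩ Y={C} → {C} (+0)
site 5, node BQSVY: BSVY={C} ∪ Q={G} → {C,G} (+1)
per-site changes: [2, 3, 3, 3, 3, 3]; total = 17

A,C,G,T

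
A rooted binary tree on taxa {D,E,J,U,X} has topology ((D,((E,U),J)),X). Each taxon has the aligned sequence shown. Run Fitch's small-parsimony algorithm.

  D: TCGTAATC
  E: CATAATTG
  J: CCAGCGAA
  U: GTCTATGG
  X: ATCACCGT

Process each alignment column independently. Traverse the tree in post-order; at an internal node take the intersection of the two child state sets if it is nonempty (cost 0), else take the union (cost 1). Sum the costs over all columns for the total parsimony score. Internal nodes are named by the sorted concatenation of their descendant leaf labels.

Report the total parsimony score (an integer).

23

[col 0] EU: children E:{C}, U:{G} ∪→ {C,G}; cost 1
[col 0] EJU: children EU:{C,G}, J:{C} ∩→ {C}; cost 0
[col 0] DEJU: children D:{T}, EJU:{C} ∪→ {C,T}; cost 1
[col 0] DEJUX: children DEJU:{C,T}, X:{A} ∪→ {A,C,T}; cost 1
[col 1] EU: children E:{A}, U:{T} ∪→ {A,T}; cost 1
[col 1] EJU: children EU:{A,T}, J:{C} ∪→ {A,C,T}; cost 1
[col 1] DEJU: children D:{C}, EJU:{A,C,T} ∩→ {C}; cost 0
[col 1] DEJUX: children DEJU:{C}, X:{T} ∪→ {C,T}; cost 1
[col 2] EU: children E:{T}, U:{C} ∪→ {C,T}; cost 1
[col 2] EJU: children EU:{C,T}, J:{A} ∪→ {A,C,T}; cost 1
[col 2] DEJU: children D:{G}, EJU:{A,C,T} ∪→ {A,C,G,T}; cost 1
[col 2] DEJUX: children DEJU:{A,C,G,T}, X:{C} ∩→ {C}; cost 0
[col 3] EU: children E:{A}, U:{T} ∪→ {A,T}; cost 1
[col 3] EJU: children EU:{A,T}, J:{G} ∪→ {A,G,T}; cost 1
[col 3] DEJU: children D:{T}, EJU:{A,G,T} ∩→ {T}; cost 0
[col 3] DEJUX: children DEJU:{T}, X:{A} ∪→ {A,T}; cost 1
[col 4] EU: children E:{A}, U:{A} ∩→ {A}; cost 0
[col 4] EJU: children EU:{A}, J:{C} ∪→ {A,C}; cost 1
[col 4] DEJU: children D:{A}, EJU:{A,C} ∩→ {A}; cost 0
[col 4] DEJUX: children DEJU:{A}, X:{C} ∪→ {A,C}; cost 1
[col 5] EU: children E:{T}, U:{T} ∩→ {T}; cost 0
[col 5] EJU: children EU:{T}, J:{G} ∪→ {G,T}; cost 1
[col 5] DEJU: children D:{A}, EJU:{G,T} ∪→ {A,G,T}; cost 1
[col 5] DEJUX: children DEJU:{A,G,T}, X:{C} ∪→ {A,C,G,T}; cost 1
[col 6] EU: children E:{T}, U:{G} ∪→ {G,T}; cost 1
[col 6] EJU: children EU:{G,T}, J:{A} ∪→ {A,G,T}; cost 1
[col 6] DEJU: children D:{T}, EJU:{A,G,T} ∩→ {T}; cost 0
[col 6] DEJUX: children DEJU:{T}, X:{G} ∪→ {G,T}; cost 1
[col 7] EU: children E:{G}, U:{G} ∩→ {G}; cost 0
[col 7] EJU: children EU:{G}, J:{A} ∪→ {A,G}; cost 1
[col 7] DEJU: children D:{C}, EJU:{A,G} ∪→ {A,C,G}; cost 1
[col 7] DEJUX: children DEJU:{A,C,G}, X:{T} ∪→ {A,C,G,T}; cost 1
per-site changes: [3, 3, 3, 3, 2, 3, 3, 3]; total = 23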